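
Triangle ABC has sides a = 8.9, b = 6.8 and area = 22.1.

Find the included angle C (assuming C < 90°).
Area = ½·a·b·sin(C)  ⇒  sin(C) = 2·Area/(a·b) = 2·22.1/(8.9·6.8) = 44.2/60.52 ≈ 0.730337
C = arcsin(0.730337) ≈ 46.9147° (taking the acute solution since C < 90°)

C = 46.91°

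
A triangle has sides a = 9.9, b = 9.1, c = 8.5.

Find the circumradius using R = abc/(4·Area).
First find the area with Heron's formula.
s = (9.9 + 9.1 + 8.5)/2 = 13.75
Area = √(s(s−a)(s−b)(s−c)) = √(13.75·3.85·4.65·5.25) ≈ √1292.34 ≈ 35.9491
abc = 9.9·9.1·8.5 = 765.765
R = abc/(4·Area) ≈ 765.765/(4·35.9491) = 765.765/143.796 ≈ 5.32534

R = 5.325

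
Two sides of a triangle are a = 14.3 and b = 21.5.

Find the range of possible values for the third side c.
Triangle inequality: |a − b| < c < a + b
|a − b| = |14.3 − 21.5| = 7.2
a + b = 14.3 + 21.5 = 35.8

7.2 < c < 35.8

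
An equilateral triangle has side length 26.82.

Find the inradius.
r = Area/s with s the semi-perimeter.
Area = (√3/4)·26.82² = (√3/4)·719.3124 ≈ 0.433013·719.3124 ≈ 311.471
s = 3·26.82/2 = 40.23
r ≈ 311.471/40.23 ≈ 7.74227
(Equivalently r = side/(2√3) = 26.82/3.4641 ≈ 7.74227.)

r = 7.742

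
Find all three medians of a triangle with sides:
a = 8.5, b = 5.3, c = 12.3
Median formula: m_a = ½√(2b² + 2c² − a²) (and cyclically). a² = 72.25, b² = 28.09, c² = 151.29.
m_a = ½√(2·28.09 + 2·151.29 − 72.25) = ½√286.51 ≈ ½·16.9266 ≈ 8.4633
m_b = ½√(2·72.25 + 2·151.29 − 28.09) = ½√418.99 ≈ ½·20.4692 ≈ 10.2346
m_c = ½√(2·72.25 + 2·28.09 − 151.29) = ½√49.39 ≈ ½·7.0278 ≈ 3.5139

m_a = 8.463, m_b = 10.23, m_c = 3.514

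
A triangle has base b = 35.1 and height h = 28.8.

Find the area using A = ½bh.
A = ½·b·h = ½·35.1·28.8 = ½·1010.88 = 505.44

Area = 505.44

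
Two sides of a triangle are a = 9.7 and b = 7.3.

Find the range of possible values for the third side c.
Triangle inequality: |a − b| < c < a + b
|a − b| = |9.7 − 7.3| = 2.4
a + b = 9.7 + 7.3 = 17

2.4 < c < 17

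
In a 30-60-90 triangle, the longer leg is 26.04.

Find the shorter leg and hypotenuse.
In a 30-60-90 triangle the sides are in ratio 1 : √3 : 2, so short leg = long leg/√3 and hypotenuse = 2·(short leg).
Short leg = 26.04/√3 ≈ 26.04/1.73205 ≈ 15.0342
Hypotenuse = 2·15.0342 ≈ 30.0684

Short leg = 15.03, Hypotenuse = 30.07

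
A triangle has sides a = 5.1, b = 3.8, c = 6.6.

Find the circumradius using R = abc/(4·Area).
First find the area with Heron's formula.
s = (5.1 + 3.8 + 6.6)/2 = 7.75
Area = √(s(s−a)(s−b)(s−c)) = √(7.75·2.65·3.95·1.15) ≈ √93.2916 ≈ 9.65876
abc = 5.1·3.8·6.6 = 127.908
R = abc/(4·Area) ≈ 127.908/(4·9.65876) = 127.908/38.635 ≈ 3.31067

R = 3.311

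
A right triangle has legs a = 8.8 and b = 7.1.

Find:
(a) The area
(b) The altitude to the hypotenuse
(a) The legs are perpendicular, so Area = ½·a·b = ½·8.8·7.1 = ½·62.48 = 31.24
(b) Hypotenuse c = √(a² + b²) = √(77.44 + 50.41) = √127.85 ≈ 11.3071
    Area = ½·c·h_c  ⇒  h_c = 2·Area/c = 62.48/11.3071 ≈ 5.52574

Area = 31.24, h_c = 5.526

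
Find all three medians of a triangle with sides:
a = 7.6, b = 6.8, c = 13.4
Median formula: m_a = ½√(2b² + 2c² − a²) (and cyclically). a² = 57.76, b² = 46.24, c² = 179.56.
m_a = ½√(2·46.24 + 2·179.56 − 57.76) = ½√393.84 ≈ ½·19.8454 ≈ 9.9227
m_b = ½√(2·57.76 + 2·179.56 − 46.24) = ½√428.4 ≈ ½·20.6978 ≈ 10.3489
m_c = ½√(2·57.76 + 2·46.24 − 179.56) = ½√28.44 ≈ ½·5.33292 ≈ 2.66646

m_a = 9.923, m_b = 10.35, m_c = 2.666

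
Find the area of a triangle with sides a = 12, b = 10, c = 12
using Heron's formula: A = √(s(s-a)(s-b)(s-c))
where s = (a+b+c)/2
s = (12 + 10 + 12)/2 = 34/2 = 17
s − a = 5, s − b = 7, s − c = 5
s(s−a)(s−b)(s−c) = 17·5·7·5 = 2975
Area = √2975 ≈ 54.5436

s = 17.0, Area = 54.54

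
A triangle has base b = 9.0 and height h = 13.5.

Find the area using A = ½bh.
A = ½·b·h = ½·9.0·13.5 = ½·121.5 = 60.75

Area = 60.75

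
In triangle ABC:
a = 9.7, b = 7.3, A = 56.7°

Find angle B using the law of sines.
a/sin(A) = b/sin(B)  ⇒  sin(B) = b·sin(A)/a = 7.3·sin(56.7°)/9.7
sin(56.7°) ≈ 0.835807
sin(B) ≈ 7.3·0.835807/9.7 ≈ 6.10139/9.7 ≈ 0.62901
B = arcsin(0.62901) ≈ 38.9771°
(Since b ≤ a we need B ≤ A, so the obtuse alternative 180° − 38.9771° ≈ 141.023° is rejected.)

B = 38.98°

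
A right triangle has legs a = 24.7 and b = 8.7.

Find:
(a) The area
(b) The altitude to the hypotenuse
(a) The legs are perpendicular, so Area = ½·a·b = ½·24.7·8.7 = ½·214.89 = 107.445
(b) Hypotenuse c = √(a² + b²) = √(610.09 + 75.69) = √685.78 ≈ 26.1874
    Area = ½·c·h_c  ⇒  h_c = 2·Area/c = 214.89/26.1874 ≈ 8.20585

Area = 107.445, h_c = 8.206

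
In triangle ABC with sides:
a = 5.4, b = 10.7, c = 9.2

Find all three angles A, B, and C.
Law of cosines for each angle (a² = 29.16, b² = 114.49, c² = 84.64):
cos(A) = (b² + c² − a²)/(2bc) = (114.49 + 84.64 − 29.16)/(2·10.7·9.2) = 169.97/196.88 ≈ 0.863318  ⇒  A ≈ 30.3088°
cos(B) = (a² + c² − b²)/(2ac) = (29.16 + 84.64 − 114.49)/(2·5.4·9.2) = -0.69/99.36 ≈ -0.00694444  ⇒  B ≈ 90.3979°
cos(C) = (a² + b² − c²)/(2ab) = (29.16 + 114.49 − 84.64)/(2·5.4·10.7) = 59.01/115.56 ≈ 0.510644  ⇒  C ≈ 59.2933°
Check: A + B + C ≈ 180°

A = 30.31°, B = 90.4°, C = 59.29°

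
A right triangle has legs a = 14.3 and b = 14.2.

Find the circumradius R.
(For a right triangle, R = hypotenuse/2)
Hypotenuse c = √(a² + b²) = √(204.49 + 201.64) = √406.13 ≈ 20.1527
R = c/2 ≈ 20.1527/2 ≈ 10.0763

R = 10.08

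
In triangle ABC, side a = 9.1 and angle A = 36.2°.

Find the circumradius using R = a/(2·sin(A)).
R = a/(2·sin(A)) = 9.1/(2·sin(36.2°))
sin(36.2°) ≈ 0.590606
R ≈ 9.1/(2·0.590606) = 9.1/1.18121 ≈ 7.70396

R = 7.704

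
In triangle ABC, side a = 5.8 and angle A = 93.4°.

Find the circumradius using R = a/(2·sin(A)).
R = a/(2·sin(A)) = 5.8/(2·sin(93.4°))
sin(93.4°) ≈ 0.99824
R ≈ 5.8/(2·0.99824) = 5.8/1.99648 ≈ 2.90511

R = 2.905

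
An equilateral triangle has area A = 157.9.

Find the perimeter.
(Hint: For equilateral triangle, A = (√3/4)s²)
A = (√3/4)s²  ⇒  s² = 4A/√3 = 4·157.9/√3 = 631.6/1.73205 ≈ 364.654
s ≈ √364.654 ≈ 19.0959
Perimeter = 3s ≈ 3·19.0959 ≈ 57.2878

Perimeter = 57.29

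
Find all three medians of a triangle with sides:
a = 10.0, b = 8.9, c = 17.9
Median formula: m_a = ½√(2b² + 2c² − a²) (and cyclically). a² = 100, b² = 79.21, c² = 320.41.
m_a = ½√(2·79.21 + 2·320.41 − 100) = ½√699.24 ≈ ½·26.4431 ≈ 13.2216
m_b = ½√(2·100 + 2·320.41 − 79.21) = ½√761.61 ≈ ½·27.5973 ≈ 13.7986
m_c = ½√(2·100 + 2·79.21 − 320.41) = ½√38.01 ≈ ½·6.16523 ≈ 3.08261

m_a = 13.22, m_b = 13.8, m_c = 3.083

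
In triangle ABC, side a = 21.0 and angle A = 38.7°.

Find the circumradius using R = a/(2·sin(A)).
R = a/(2·sin(A)) = 21.0/(2·sin(38.7°))
sin(38.7°) ≈ 0.625243
R ≈ 21.0/(2·0.625243) = 21.0/1.25049 ≈ 16.7935

R = 16.79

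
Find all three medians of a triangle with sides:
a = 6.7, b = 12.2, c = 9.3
Median formula: m_a = ½√(2b² + 2c² − a²) (and cyclically). a² = 44.89, b² = 148.84, c² = 86.49.
m_a = ½√(2·148.84 + 2·86.49 − 44.89) = ½√425.77 ≈ ½·20.6342 ≈ 10.3171
m_b = ½√(2·44.89 + 2·86.49 − 148.84) = ½√113.92 ≈ ½·10.6733 ≈ 5.33667
m_c = ½√(2·44.89 + 2·148.84 − 86.49) = ½√300.97 ≈ ½·17.3485 ≈ 8.67424

m_a = 10.32, m_b = 5.337, m_c = 8.674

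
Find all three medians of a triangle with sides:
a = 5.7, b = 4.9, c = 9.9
Median formula: m_a = ½√(2b² + 2c² − a²) (and cyclically). a² = 32.49, b² = 24.01, c² = 98.01.
m_a = ½√(2·24.01 + 2·98.01 − 32.49) = ½√211.55 ≈ ½·14.5448 ≈ 7.27238
m_b = ½√(2·32.49 + 2·98.01 − 24.01) = ½√236.99 ≈ ½·15.3945 ≈ 7.69724
m_c = ½√(2·32.49 + 2·24.01 − 98.01) = ½√14.99 ≈ ½·3.87169 ≈ 1.93585

m_a = 7.272, m_b = 7.697, m_c = 1.936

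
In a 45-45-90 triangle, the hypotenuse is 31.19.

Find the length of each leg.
In a 45-45-90 triangle hypotenuse = leg·√2, so leg = hypotenuse/√2.
Leg = 31.19/√2 ≈ 31.19/1.41421 ≈ 22.0547

Each leg = 22.05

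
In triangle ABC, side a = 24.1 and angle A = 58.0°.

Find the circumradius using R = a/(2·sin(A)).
R = a/(2·sin(A)) = 24.1/(2·sin(58.0°))
sin(58.0°) ≈ 0.848048
R ≈ 24.1/(2·0.848048) = 24.1/1.6961 ≈ 14.2091

R = 14.21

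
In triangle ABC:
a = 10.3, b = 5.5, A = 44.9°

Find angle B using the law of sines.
a/sin(A) = b/sin(B)  ⇒  sin(B) = b·sin(A)/a = 5.5·sin(44.9°)/10.3
sin(44.9°) ≈ 0.705872
sin(B) ≈ 5.5·0.705872/10.3 ≈ 3.88229/10.3 ≈ 0.376922
B = arcsin(0.376922) ≈ 22.1431°
(Since b ≤ a we need B ≤ A, so the obtuse alternative 180° − 22.1431° ≈ 157.857° is rejected.)

B = 22.14°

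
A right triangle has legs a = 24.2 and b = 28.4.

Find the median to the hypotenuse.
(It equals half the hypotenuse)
Hypotenuse c = √(a² + b²) = √(585.64 + 806.56) = √1392.2 ≈ 37.3122
Median to hypotenuse = c/2 ≈ 37.3122/2 ≈ 18.6561

Median = 18.66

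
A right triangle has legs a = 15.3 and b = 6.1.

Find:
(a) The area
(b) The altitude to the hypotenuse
(a) The legs are perpendicular, so Area = ½·a·b = ½·15.3·6.1 = ½·93.33 = 46.665
(b) Hypotenuse c = √(a² + b²) = √(234.09 + 37.21) = √271.3 ≈ 16.4712
    Area = ½·c·h_c  ⇒  h_c = 2·Area/c = 93.33/16.4712 ≈ 5.66626

Area = 46.665, h_c = 5.666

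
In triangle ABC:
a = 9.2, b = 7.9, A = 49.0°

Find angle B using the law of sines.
a/sin(A) = b/sin(B)  ⇒  sin(B) = b·sin(A)/a = 7.9·sin(49.0°)/9.2
sin(49.0°) ≈ 0.75471
sin(B) ≈ 7.9·0.75471/9.2 ≈ 5.96221/9.2 ≈ 0.648066
B = arcsin(0.648066) ≈ 40.3959°
(Since b ≤ a we need B ≤ A, so the obtuse alternative 180° − 40.3959° ≈ 139.604° is rejected.)

B = 40.4°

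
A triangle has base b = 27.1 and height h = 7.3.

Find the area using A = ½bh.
A = ½·b·h = ½·27.1·7.3 = ½·197.83 = 98.915

Area = 98.915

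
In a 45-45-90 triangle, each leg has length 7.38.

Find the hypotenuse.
In a 45-45-90 triangle the sides are in ratio 1 : 1 : √2, so hypotenuse = leg·√2.
Hypotenuse = 7.38·√2 ≈ 7.38·1.41421 ≈ 10.4369

Hypotenuse = 7.38√2 = 10.44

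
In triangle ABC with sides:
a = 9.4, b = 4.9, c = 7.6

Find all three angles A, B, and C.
Law of cosines for each angle (a² = 88.36, b² = 24.01, c² = 57.76):
cos(A) = (b² + c² − a²)/(2bc) = (24.01 + 57.76 − 88.36)/(2·4.9·7.6) = -6.59/74.48 ≈ -0.0884801  ⇒  A ≈ 95.0762°
cos(B) = (a² + c² − b²)/(2ac) = (88.36 + 57.76 − 24.01)/(2·9.4·7.6) = 122.11/142.88 ≈ 0.854633  ⇒  B ≈ 31.2808°
cos(C) = (a² + b² − c²)/(2ab) = (88.36 + 24.01 − 57.76)/(2·9.4·4.9) = 54.61/92.12 ≈ 0.592814  ⇒  C ≈ 53.6431°
Check: A + B + C ≈ 180°

A = 95.08°, B = 31.28°, C = 53.64°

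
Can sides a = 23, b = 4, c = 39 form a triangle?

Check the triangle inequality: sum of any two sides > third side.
a + b vs c: 23 + 4 = 27 ≤ 39  ✗
a + c vs b: 23 + 39 = 62 > 4  ✓
b + c vs a: 4 + 39 = 43 > 23  ✓

No: 23 + 4 = 27 is not > 39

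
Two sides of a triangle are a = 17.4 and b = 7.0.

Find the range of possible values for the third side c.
Triangle inequality: |a − b| < c < a + b
|a − b| = |17.4 − 7.0| = 10.4
a + b = 17.4 + 7.0 = 24.4

10.4 < c < 24.4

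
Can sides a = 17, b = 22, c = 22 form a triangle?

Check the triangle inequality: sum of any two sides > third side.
a + b vs c: 17 + 22 = 39 > 22  ✓
a + c vs b: 17 + 22 = 39 > 22  ✓
b + c vs a: 22 + 22 = 44 > 17  ✓

Yes, triangle inequality satisfied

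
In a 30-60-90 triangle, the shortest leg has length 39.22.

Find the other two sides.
In a 30-60-90 triangle the sides are in ratio 1 : √3 : 2 (short leg : long leg : hypotenuse).
Long leg = 39.22·√3 ≈ 39.22·1.73205 ≈ 67.931
Hypotenuse = 2·39.22 = 78.44

Long leg = 39.22√3 = 67.93, Hypotenuse = 78.44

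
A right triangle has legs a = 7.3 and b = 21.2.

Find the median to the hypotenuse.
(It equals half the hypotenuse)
Hypotenuse c = √(a² + b²) = √(53.29 + 449.44) = √502.73 ≈ 22.4216
Median to hypotenuse = c/2 ≈ 22.4216/2 ≈ 11.2108

Median = 11.21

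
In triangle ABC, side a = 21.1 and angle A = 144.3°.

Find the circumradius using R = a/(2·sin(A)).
R = a/(2·sin(A)) = 21.1/(2·sin(144.3°))
sin(144.3°) ≈ 0.583541
R ≈ 21.1/(2·0.583541) = 21.1/1.16708 ≈ 18.0793

R = 18.08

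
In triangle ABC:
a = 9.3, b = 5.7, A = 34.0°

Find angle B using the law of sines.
a/sin(A) = b/sin(B)  ⇒  sin(B) = b·sin(A)/a = 5.7·sin(34.0°)/9.3
sin(34.0°) ≈ 0.559193
sin(B) ≈ 5.7·0.559193/9.3 ≈ 3.1874/9.3 ≈ 0.342731
B = arcsin(0.342731) ≈ 20.0434°
(Since b ≤ a we need B ≤ A, so the obtuse alternative 180° − 20.0434° ≈ 159.957° is rejected.)

B = 20.04°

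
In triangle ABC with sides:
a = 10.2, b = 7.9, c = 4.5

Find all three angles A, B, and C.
Law of cosines for each angle (a² = 104.04, b² = 62.41, c² = 20.25):
cos(A) = (b² + c² − a²)/(2bc) = (62.41 + 20.25 − 104.04)/(2·7.9·4.5) = -21.38/71.1 ≈ -0.300703  ⇒  A ≈ 107.5°
cos(B) = (a² + c² − b²)/(2ac) = (104.04 + 20.25 − 62.41)/(2·10.2·4.5) = 61.88/91.8 ≈ 0.674074  ⇒  B ≈ 47.6177°
cos(C) = (a² + b² − c²)/(2ab) = (104.04 + 62.41 − 20.25)/(2·10.2·7.9) = 146.2/161.16 ≈ 0.907173  ⇒  C ≈ 24.8824°
Check: A + B + C ≈ 180°

A = 107.5°, B = 47.62°, C = 24.88°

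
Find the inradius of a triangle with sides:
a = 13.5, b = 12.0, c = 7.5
r = Area/s where s is the semi-perimeter.
s = (13.5 + 12.0 + 7.5)/2 = 33/2 = 16.5
Area = √(s(s−a)(s−b)(s−c)) = √(16.5·3·4.5·9) ≈ √2004.75 ≈ 44.7744
r ≈ 44.7744/16.5 ≈ 2.7136

r = 2.714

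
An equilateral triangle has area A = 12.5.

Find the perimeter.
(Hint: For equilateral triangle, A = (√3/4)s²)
A = (√3/4)s²  ⇒  s² = 4A/√3 = 4·12.5/√3 = 50/1.73205 ≈ 28.8675
s ≈ √28.8675 ≈ 5.37285
Perimeter = 3s ≈ 3·5.37285 ≈ 16.1185

Perimeter = 16.12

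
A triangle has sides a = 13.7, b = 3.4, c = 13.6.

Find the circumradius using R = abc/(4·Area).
First find the area with Heron's formula.
s = (13.7 + 3.4 + 13.6)/2 = 15.35
Area = √(s(s−a)(s−b)(s−c)) = √(15.35·1.65·11.95·1.75) ≈ √529.661 ≈ 23.0144
abc = 13.7·3.4·13.6 = 633.488
R = abc/(4·Area) ≈ 633.488/(4·23.0144) = 633.488/92.0575 ≈ 6.88144

R = 6.881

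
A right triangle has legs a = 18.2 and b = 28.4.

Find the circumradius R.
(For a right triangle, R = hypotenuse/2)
Hypotenuse c = √(a² + b²) = √(331.24 + 806.56) = √1137.8 ≈ 33.7313
R = c/2 ≈ 33.7313/2 ≈ 16.8656

R = 16.87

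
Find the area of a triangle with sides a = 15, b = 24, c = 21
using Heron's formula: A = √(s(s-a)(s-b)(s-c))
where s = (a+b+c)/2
s = (15 + 24 + 21)/2 = 60/2 = 30
s − a = 15, s − b = 6, s − c = 9
s(s−a)(s−b)(s−c) = 30·15·6·9 = 24300
Area = √24300 ≈ 155.885

s = 30.0, Area = 155.9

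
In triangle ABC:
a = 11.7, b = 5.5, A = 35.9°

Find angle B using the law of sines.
a/sin(A) = b/sin(B)  ⇒  sin(B) = b·sin(A)/a = 5.5·sin(35.9°)/11.7
sin(35.9°) ≈ 0.586372
sin(B) ≈ 5.5·0.586372/11.7 ≈ 3.22505/11.7 ≈ 0.275645
B = arcsin(0.275645) ≈ 16.0005°
(Since b ≤ a we need B ≤ A, so the obtuse alternative 180° − 16.0005° ≈ 164° is rejected.)

B = 16°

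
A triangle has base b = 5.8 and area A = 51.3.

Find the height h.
A = ½·b·h  ⇒  h = 2A/b = 2·51.3/5.8 = 102.6/5.8 ≈ 17.6897

h = 17.69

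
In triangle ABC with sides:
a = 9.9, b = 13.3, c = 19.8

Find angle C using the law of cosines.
c² = a² + b² − 2ab·cos(C)  ⇒  cos(C) = (a² + b² − c²)/(2ab)
cos(C) = (9.9² + 13.3² − 19.8²)/(2·9.9·13.3) = (98.01 + 176.89 − 392.04)/263.34 = -117.14/263.34 ≈ -0.444824
C = arccos(-0.444824) ≈ 116.412°

C = 116.4°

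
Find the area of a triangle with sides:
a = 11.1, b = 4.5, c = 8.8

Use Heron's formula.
s = (11.1 + 4.5 + 8.8)/2 = 24.4/2 = 12.2
s − a = 1.1, s − b = 7.7, s − c = 3.4
s(s−a)(s−b)(s−c) = 12.2·1.1·7.7·3.4 ≈ 351.336
Area = √351.336 ≈ 18.7439

Area = 18.74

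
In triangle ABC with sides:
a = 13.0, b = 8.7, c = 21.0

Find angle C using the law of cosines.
c² = a² + b² − 2ab·cos(C)  ⇒  cos(C) = (a² + b² − c²)/(2ab)
cos(C) = (13.0² + 8.7² − 21.0²)/(2·13.0·8.7) = (169 + 75.69 − 441)/226.2 = -196.31/226.2 ≈ -0.86786
C = arccos(-0.86786) ≈ 150.211°

C = 150.2°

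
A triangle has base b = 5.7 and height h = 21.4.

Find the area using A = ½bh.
A = ½·b·h = ½·5.7·21.4 = ½·121.98 = 60.99

Area = 60.99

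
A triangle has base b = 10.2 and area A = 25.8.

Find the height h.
A = ½·b·h  ⇒  h = 2A/b = 2·25.8/10.2 = 51.6/10.2 ≈ 5.05882

h = 5.059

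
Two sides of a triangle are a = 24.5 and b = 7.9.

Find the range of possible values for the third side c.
Triangle inequality: |a − b| < c < a + b
|a − b| = |24.5 − 7.9| = 16.6
a + b = 24.5 + 7.9 = 32.4

16.6 < c < 32.4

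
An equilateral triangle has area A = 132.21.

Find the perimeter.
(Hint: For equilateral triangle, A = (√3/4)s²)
A = (√3/4)s²  ⇒  s² = 4A/√3 = 4·132.21/√3 = 528.84/1.73205 ≈ 305.326
s ≈ √305.326 ≈ 17.4736
Perimeter = 3s ≈ 3·17.4736 ≈ 52.4207

Perimeter = 52.42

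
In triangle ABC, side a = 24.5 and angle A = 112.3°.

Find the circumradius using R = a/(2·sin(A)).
R = a/(2·sin(A)) = 24.5/(2·sin(112.3°))
sin(112.3°) ≈ 0.92521
R ≈ 24.5/(2·0.92521) = 24.5/1.85042 ≈ 13.2402

R = 13.24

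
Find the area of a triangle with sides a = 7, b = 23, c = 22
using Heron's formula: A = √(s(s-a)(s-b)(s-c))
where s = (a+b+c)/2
s = (7 + 23 + 22)/2 = 52/2 = 26
s − a = 19, s − b = 3, s − c = 4
s(s−a)(s−b)(s−c) = 26·19·3·4 = 5928
Area = √5928 ≈ 76.9935

s = 26.0, Area = 76.99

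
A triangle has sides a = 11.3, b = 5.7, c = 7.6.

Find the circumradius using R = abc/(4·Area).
First find the area with Heron's formula.
s = (11.3 + 5.7 + 7.6)/2 = 12.3
Area = √(s(s−a)(s−b)(s−c)) = √(12.3·1·6.6·4.7) ≈ √381.546 ≈ 19.5332
abc = 11.3·5.7·7.6 = 489.516
R = abc/(4·Area) ≈ 489.516/(4·19.5332) = 489.516/78.1328 ≈ 6.26518

R = 6.265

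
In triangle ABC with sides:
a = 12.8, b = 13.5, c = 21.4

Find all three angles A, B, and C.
Law of cosines for each angle (a² = 163.84, b² = 182.25, c² = 457.96):
cos(A) = (b² + c² − a²)/(2bc) = (182.25 + 457.96 − 163.84)/(2·13.5·21.4) = 476.37/577.8 ≈ 0.824455  ⇒  A ≈ 34.4667°
cos(B) = (a² + c² − b²)/(2ac) = (163.84 + 457.96 − 182.25)/(2·12.8·21.4) = 439.55/547.84 ≈ 0.802333  ⇒  B ≈ 36.6466°
cos(C) = (a² + b² − c²)/(2ab) = (163.84 + 182.25 − 457.96)/(2·12.8·13.5) = -111.87/345.6 ≈ -0.323698  ⇒  C ≈ 108.887°
Check: A + B + C ≈ 180°

A = 34.47°, B = 36.65°, C = 108.9°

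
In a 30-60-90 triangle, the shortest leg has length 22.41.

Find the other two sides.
In a 30-60-90 triangle the sides are in ratio 1 : √3 : 2 (short leg : long leg : hypotenuse).
Long leg = 22.41·√3 ≈ 22.41·1.73205 ≈ 38.8153
Hypotenuse = 2·22.41 = 44.82

Long leg = 22.41√3 = 38.82, Hypotenuse = 44.82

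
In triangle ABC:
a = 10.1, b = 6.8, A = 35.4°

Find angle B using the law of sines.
a/sin(A) = b/sin(B)  ⇒  sin(B) = b·sin(A)/a = 6.8·sin(35.4°)/10.1
sin(35.4°) ≈ 0.579281
sin(B) ≈ 6.8·0.579281/10.1 ≈ 3.93911/10.1 ≈ 0.390011
B = arcsin(0.390011) ≈ 22.9552°
(Since b ≤ a we need B ≤ A, so the obtuse alternative 180° − 22.9552° ≈ 157.045° is rejected.)

B = 22.96°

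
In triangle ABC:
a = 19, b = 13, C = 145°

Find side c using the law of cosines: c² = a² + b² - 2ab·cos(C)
c² = 19² + 13² − 2·19·13·cos(145°)
cos(145°) ≈ -0.819152
c² ≈ 361 + 169 − 494·(-0.819152) ≈ 530 + 404.661 ≈ 934.661
c ≈ √934.661 ≈ 30.5722

c = 30.57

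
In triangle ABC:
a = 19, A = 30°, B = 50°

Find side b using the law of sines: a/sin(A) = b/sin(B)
a/sin(A) = b/sin(B)  ⇒  b = a·sin(B)/sin(A) = 19·sin(50°)/sin(30°)
sin(50°) ≈ 0.766044, sin(30°) ≈ 0.5
b ≈ 19·0.766044/0.5 ≈ 14.5548/0.5 ≈ 29.1097

b = 29.11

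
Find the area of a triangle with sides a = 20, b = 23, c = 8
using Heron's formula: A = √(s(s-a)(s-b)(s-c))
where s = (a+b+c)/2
s = (20 + 23 + 8)/2 = 51/2 = 25.5
s − a = 5.5, s − b = 2.5, s − c = 17.5
s(s−a)(s−b)(s−c) = 25.5·5.5·2.5·17.5 = 6135.9375
Area = √6135.9375 ≈ 78.3322

s = 25.5, Area = 78.33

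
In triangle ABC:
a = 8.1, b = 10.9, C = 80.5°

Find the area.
Two sides and the included angle (SAS): A = ½·a·b·sin(C) = ½·8.1·10.9·sin(80.5°)
sin(80.5°) ≈ 0.986286
A ≈ ½·88.29·0.986286 = 44.145·0.986286 ≈ 43.5396

Area = 43.54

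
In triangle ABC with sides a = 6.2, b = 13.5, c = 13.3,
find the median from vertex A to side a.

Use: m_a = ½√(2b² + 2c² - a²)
m_a = ½√(2·13.5² + 2·13.3² − 6.2²) = ½√(2·182.25 + 2·176.89 − 38.44) = ½√(364.5 + 353.78 − 38.44) = ½√679.84
√679.84 ≈ 26.0737, so m_a ≈ 13.0369

m_a = 13.04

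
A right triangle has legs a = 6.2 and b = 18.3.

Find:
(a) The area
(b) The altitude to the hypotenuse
(a) The legs are perpendicular, so Area = ½·a·b = ½·6.2·18.3 = ½·113.46 = 56.73
(b) Hypotenuse c = √(a² + b²) = √(38.44 + 334.89) = √373.33 ≈ 19.3217
    Area = ½·c·h_c  ⇒  h_c = 2·Area/c = 113.46/19.3217 ≈ 5.87214

Area = 56.73, h_c = 5.872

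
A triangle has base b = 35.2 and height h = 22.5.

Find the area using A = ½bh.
A = ½·b·h = ½·35.2·22.5 = ½·792 = 396

Area = 396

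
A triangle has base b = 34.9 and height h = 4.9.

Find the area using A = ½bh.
A = ½·b·h = ½·34.9·4.9 = ½·171.01 = 85.505

Area = 85.505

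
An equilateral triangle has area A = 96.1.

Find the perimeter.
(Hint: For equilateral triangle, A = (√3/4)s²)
A = (√3/4)s²  ⇒  s² = 4A/√3 = 4·96.1/√3 = 384.4/1.73205 ≈ 221.933
s ≈ √221.933 ≈ 14.8974
Perimeter = 3s ≈ 3·14.8974 ≈ 44.6923

Perimeter = 44.69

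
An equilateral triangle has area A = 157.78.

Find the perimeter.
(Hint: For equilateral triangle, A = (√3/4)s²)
A = (√3/4)s²  ⇒  s² = 4A/√3 = 4·157.78/√3 = 631.12/1.73205 ≈ 364.377
s ≈ √364.377 ≈ 19.0887
Perimeter = 3s ≈ 3·19.0887 ≈ 57.266

Perimeter = 57.27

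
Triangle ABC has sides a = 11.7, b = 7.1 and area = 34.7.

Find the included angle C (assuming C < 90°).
Area = ½·a·b·sin(C)  ⇒  sin(C) = 2·Area/(a·b) = 2·34.7/(11.7·7.1) = 69.4/83.07 ≈ 0.83544
C = arcsin(0.83544) ≈ 56.6617° (taking the acute solution since C < 90°)

C = 56.66°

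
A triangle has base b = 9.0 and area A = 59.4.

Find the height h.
A = ½·b·h  ⇒  h = 2A/b = 2·59.4/9.0 = 118.8/9.0 ≈ 13.2

h = 13.2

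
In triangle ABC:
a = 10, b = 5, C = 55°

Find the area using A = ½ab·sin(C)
A = ½·a·b·sin(C) = ½·10·5·sin(55°)
sin(55°) ≈ 0.819152
A ≈ ½·50·0.819152 = 25·0.819152 ≈ 20.4788

Area = 20.48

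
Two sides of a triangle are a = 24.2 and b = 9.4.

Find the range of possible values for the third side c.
Triangle inequality: |a − b| < c < a + b
|a − b| = |24.2 − 9.4| = 14.8
a + b = 24.2 + 9.4 = 33.6

14.8 < c < 33.6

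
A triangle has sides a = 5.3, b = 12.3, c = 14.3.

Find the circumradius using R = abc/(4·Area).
First find the area with Heron's formula.
s = (5.3 + 12.3 + 14.3)/2 = 15.95
Area = √(s(s−a)(s−b)(s−c)) = √(15.95·10.65·3.65·1.65) ≈ √1023.03 ≈ 31.9848
abc = 5.3·12.3·14.3 = 932.217
R = abc/(4·Area) ≈ 932.217/(4·31.9848) = 932.217/127.939 ≈ 7.28641

R = 7.286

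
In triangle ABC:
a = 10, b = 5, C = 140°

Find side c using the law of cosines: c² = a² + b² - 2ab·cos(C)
c² = 10² + 5² − 2·10·5·cos(140°)
cos(140°) ≈ -0.766044
c² ≈ 100 + 25 − 100·(-0.766044) ≈ 125 + 76.6044 ≈ 201.604
c ≈ √201.604 ≈ 14.1987

c = 14.2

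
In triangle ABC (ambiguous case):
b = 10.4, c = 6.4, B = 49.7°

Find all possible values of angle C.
b/sin(B) = c/sin(C)  ⇒  sin(C) = c·sin(B)/b = 6.4·sin(49.7°)/10.4
sin(49.7°) ≈ 0.762668
sin(C) ≈ 6.4·0.762668/10.4 ≈ 4.88108/10.4 ≈ 0.469334
Candidate 1: C₁ = arcsin(0.469334) ≈ 27.9911°  →  A = 180° − 49.7° − 27.9911° ≈ 102.309° > 0, valid
Candidate 2: C₂ = 180° − C₁ ≈ 152.009°  →  A = 180° − 49.7° − 152.009° ≈ -21.7089° ≤ 0, not a valid triangle

C = 27.99° (one solution)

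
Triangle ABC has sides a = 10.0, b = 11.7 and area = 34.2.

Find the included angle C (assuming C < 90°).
Area = ½·a·b·sin(C)  ⇒  sin(C) = 2·Area/(a·b) = 2·34.2/(10.0·11.7) = 68.4/117 ≈ 0.584615
C = arcsin(0.584615) ≈ 35.7758° (taking the acute solution since C < 90°)

C = 35.78°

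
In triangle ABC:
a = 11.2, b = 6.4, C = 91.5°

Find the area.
Two sides and the included angle (SAS): A = ½·a·b·sin(C) = ½·11.2·6.4·sin(91.5°)
sin(91.5°) ≈ 0.999657
A ≈ ½·71.68·0.999657 = 35.84·0.999657 ≈ 35.8277

Area = 35.83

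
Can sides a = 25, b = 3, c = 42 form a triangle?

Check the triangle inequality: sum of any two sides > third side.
a + b vs c: 25 + 3 = 28 ≤ 42  ✗
a + c vs b: 25 + 42 = 67 > 3  ✓
b + c vs a: 3 + 42 = 45 > 25  ✓

No: 25 + 3 = 28 is not > 42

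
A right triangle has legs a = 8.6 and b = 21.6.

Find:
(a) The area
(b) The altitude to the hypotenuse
(a) The legs are perpendicular, so Area = ½·a·b = ½·8.6·21.6 = ½·185.76 = 92.88
(b) Hypotenuse c = √(a² + b²) = √(73.96 + 466.56) = √540.52 ≈ 23.2491
    Area = ½·c·h_c  ⇒  h_c = 2·Area/c = 185.76/23.2491 ≈ 7.98999

Area = 92.88, h_c = 7.99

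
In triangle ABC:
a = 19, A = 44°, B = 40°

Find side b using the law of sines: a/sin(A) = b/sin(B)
a/sin(A) = b/sin(B)  ⇒  b = a·sin(B)/sin(A) = 19·sin(40°)/sin(44°)
sin(40°) ≈ 0.642788, sin(44°) ≈ 0.694658
b ≈ 19·0.642788/0.694658 ≈ 12.213/0.694658 ≈ 17.5813

b = 17.58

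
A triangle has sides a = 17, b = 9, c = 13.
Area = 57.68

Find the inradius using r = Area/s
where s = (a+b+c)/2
s = (17 + 9 + 13)/2 = 39/2 = 19.5
r = Area/s = 57.68/19.5 ≈ 2.95795

r = 2.958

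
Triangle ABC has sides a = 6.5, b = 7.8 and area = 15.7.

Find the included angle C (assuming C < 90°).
Area = ½·a·b·sin(C)  ⇒  sin(C) = 2·Area/(a·b) = 2·15.7/(6.5·7.8) = 31.4/50.7 ≈ 0.619329
C = arcsin(0.619329) ≈ 38.2672° (taking the acute solution since C < 90°)

C = 38.27°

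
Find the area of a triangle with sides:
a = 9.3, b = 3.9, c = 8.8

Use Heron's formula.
s = (9.3 + 3.9 + 8.8)/2 = 22/2 = 11
s − a = 1.7, s − b = 7.1, s − c = 2.2
s(s−a)(s−b)(s−c) = 11·1.7·7.1·2.2 ≈ 292.094
Area = √292.094 ≈ 17.0908

Area = 17.09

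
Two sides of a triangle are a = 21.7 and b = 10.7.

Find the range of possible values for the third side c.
Triangle inequality: |a − b| < c < a + b
|a − b| = |21.7 − 10.7| = 11
a + b = 21.7 + 10.7 = 32.4

11 < c < 32.4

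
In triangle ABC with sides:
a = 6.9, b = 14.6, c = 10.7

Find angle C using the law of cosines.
c² = a² + b² − 2ab·cos(C)  ⇒  cos(C) = (a² + b² − c²)/(2ab)
cos(C) = (6.9² + 14.6² − 10.7²)/(2·6.9·14.6) = (47.61 + 213.16 − 114.49)/201.48 = 146.28/201.48 ≈ 0.726027
C = arccos(0.726027) ≈ 43.4456°

C = 43.45°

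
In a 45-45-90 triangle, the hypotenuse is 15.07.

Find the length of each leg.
In a 45-45-90 triangle hypotenuse = leg·√2, so leg = hypotenuse/√2.
Leg = 15.07/√2 ≈ 15.07/1.41421 ≈ 10.6561

Each leg = 10.66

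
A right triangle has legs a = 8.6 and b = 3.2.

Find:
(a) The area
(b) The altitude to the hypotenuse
(a) The legs are perpendicular, so Area = ½·a·b = ½·8.6·3.2 = ½·27.52 = 13.76
(b) Hypotenuse c = √(a² + b²) = √(73.96 + 10.24) = √84.2 ≈ 9.17606
    Area = ½·c·h_c  ⇒  h_c = 2·Area/c = 27.52/9.17606 ≈ 2.99911

Area = 13.76, h_c = 2.999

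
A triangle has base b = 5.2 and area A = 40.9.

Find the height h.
A = ½·b·h  ⇒  h = 2A/b = 2·40.9/5.2 = 81.8/5.2 ≈ 15.7308

h = 15.73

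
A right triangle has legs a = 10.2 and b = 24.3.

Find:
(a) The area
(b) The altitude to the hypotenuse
(a) The legs are perpendicular, so Area = ½·a·b = ½·10.2·24.3 = ½·247.86 = 123.93
(b) Hypotenuse c = √(a² + b²) = √(104.04 + 590.49) = √694.53 ≈ 26.3539
    Area = ½·c·h_c  ⇒  h_c = 2·Area/c = 247.86/26.3539 ≈ 9.40505

Area = 123.93, h_c = 9.405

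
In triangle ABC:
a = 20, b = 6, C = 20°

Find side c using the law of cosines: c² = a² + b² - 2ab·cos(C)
c² = 20² + 6² − 2·20·6·cos(20°)
cos(20°) ≈ 0.939693
c² ≈ 400 + 36 − 240·(0.939693) ≈ 436 − 225.526 ≈ 210.474
c ≈ √210.474 ≈ 14.5077

c = 14.51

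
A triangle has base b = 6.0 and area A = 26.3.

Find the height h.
A = ½·b·h  ⇒  h = 2A/b = 2·26.3/6.0 = 52.6/6.0 ≈ 8.76667

h = 8.767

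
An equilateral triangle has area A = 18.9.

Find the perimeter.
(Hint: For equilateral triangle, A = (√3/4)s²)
A = (√3/4)s²  ⇒  s² = 4A/√3 = 4·18.9/√3 = 75.6/1.73205 ≈ 43.6477
s ≈ √43.6477 ≈ 6.60664
Perimeter = 3s ≈ 3·6.60664 ≈ 19.8199

Perimeter = 19.82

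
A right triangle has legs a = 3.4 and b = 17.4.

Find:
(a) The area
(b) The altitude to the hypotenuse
(a) The legs are perpendicular, so Area = ½·a·b = ½·3.4·17.4 = ½·59.16 = 29.58
(b) Hypotenuse c = √(a² + b²) = √(11.56 + 302.76) = √314.32 ≈ 17.7291
    Area = ½·c·h_c  ⇒  h_c = 2·Area/c = 59.16/17.7291 ≈ 3.33689

Area = 29.58, h_c = 3.337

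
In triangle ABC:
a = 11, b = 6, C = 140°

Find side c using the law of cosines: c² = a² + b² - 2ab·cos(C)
c² = 11² + 6² − 2·11·6·cos(140°)
cos(140°) ≈ -0.766044
c² ≈ 121 + 36 − 132·(-0.766044) ≈ 157 + 101.118 ≈ 258.118
c ≈ √258.118 ≈ 16.066

c = 16.07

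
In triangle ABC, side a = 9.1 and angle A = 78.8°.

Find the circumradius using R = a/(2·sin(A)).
R = a/(2·sin(A)) = 9.1/(2·sin(78.8°))
sin(78.8°) ≈ 0.980955
R ≈ 9.1/(2·0.980955) = 9.1/1.96191 ≈ 4.63834

R = 4.638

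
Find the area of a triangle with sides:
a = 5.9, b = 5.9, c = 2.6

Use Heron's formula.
s = (5.9 + 5.9 + 2.6)/2 = 14.4/2 = 7.2
s − a = 1.3, s − b = 1.3, s − c = 4.6
s(s−a)(s−b)(s−c) = 7.2·1.3·1.3·4.6 ≈ 55.9728
Area = √55.9728 ≈ 7.4815

Area = 7.481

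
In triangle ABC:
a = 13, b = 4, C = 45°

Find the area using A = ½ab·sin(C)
A = ½·a·b·sin(C) = ½·13·4·sin(45°)
sin(45°) ≈ 0.707107
A ≈ ½·52·0.707107 = 26·0.707107 ≈ 18.3848

Area = 18.38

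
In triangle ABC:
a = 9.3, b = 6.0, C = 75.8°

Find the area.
Two sides and the included angle (SAS): A = ½·a·b·sin(C) = ½·9.3·6.0·sin(75.8°)
sin(75.8°) ≈ 0.969445
A ≈ ½·55.8·0.969445 = 27.9·0.969445 ≈ 27.0475

Area = 27.05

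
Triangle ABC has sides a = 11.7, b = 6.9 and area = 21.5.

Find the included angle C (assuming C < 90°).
Area = ½·a·b·sin(C)  ⇒  sin(C) = 2·Area/(a·b) = 2·21.5/(11.7·6.9) = 43/80.73 ≈ 0.53264
C = arcsin(0.53264) ≈ 32.184° (taking the acute solution since C < 90°)

C = 32.18°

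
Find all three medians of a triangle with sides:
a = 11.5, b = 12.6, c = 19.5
Median formula: m_a = ½√(2b² + 2c² − a²) (and cyclically). a² = 132.25, b² = 158.76, c² = 380.25.
m_a = ½√(2·158.76 + 2·380.25 − 132.25) = ½√945.77 ≈ ½·30.7534 ≈ 15.3767
m_b = ½√(2·132.25 + 2·380.25 − 158.76) = ½√866.24 ≈ ½·29.432 ≈ 14.716
m_c = ½√(2·132.25 + 2·158.76 − 380.25) = ½√201.77 ≈ ½·14.2046 ≈ 7.10229

m_a = 15.38, m_b = 14.72, m_c = 7.102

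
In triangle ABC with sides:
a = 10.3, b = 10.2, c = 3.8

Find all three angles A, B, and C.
Law of cosines for each angle (a² = 106.09, b² = 104.04, c² = 14.44):
cos(A) = (b² + c² − a²)/(2bc) = (104.04 + 14.44 − 106.09)/(2·10.2·3.8) = 12.39/77.52 ≈ 0.15983  ⇒  A ≈ 80.803°
cos(B) = (a² + c² − b²)/(2ac) = (106.09 + 14.44 − 104.04)/(2·10.3·3.8) = 16.49/78.28 ≈ 0.210654  ⇒  B ≈ 77.8393°
cos(C) = (a² + b² − c²)/(2ab) = (106.09 + 104.04 − 14.44)/(2·10.3·10.2) = 195.69/210.12 ≈ 0.931325  ⇒  C ≈ 21.3577°
Check: A + B + C ≈ 180°

A = 80.8°, B = 77.84°, C = 21.36°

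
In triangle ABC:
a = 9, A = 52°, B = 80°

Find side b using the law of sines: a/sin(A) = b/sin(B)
a/sin(A) = b/sin(B)  ⇒  b = a·sin(B)/sin(A) = 9·sin(80°)/sin(52°)
sin(80°) ≈ 0.984808, sin(52°) ≈ 0.788011
b ≈ 9·0.984808/0.788011 ≈ 8.86327/0.788011 ≈ 11.2477

b = 11.25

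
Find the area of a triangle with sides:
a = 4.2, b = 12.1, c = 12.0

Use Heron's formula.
s = (4.2 + 12.1 + 12.0)/2 = 28.3/2 = 14.15
s − a = 9.95, s − b = 2.05, s − c = 2.15
s(s−a)(s−b)(s−c) = 14.15·9.95·2.05·2.15 ≈ 620.543
Area = √620.543 ≈ 24.9107

Area = 24.91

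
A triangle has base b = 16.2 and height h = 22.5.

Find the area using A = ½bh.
A = ½·b·h = ½·16.2·22.5 = ½·364.5 = 182.25

Area = 182.25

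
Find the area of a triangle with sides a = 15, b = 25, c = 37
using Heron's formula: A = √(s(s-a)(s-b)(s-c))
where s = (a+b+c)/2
s = (15 + 25 + 37)/2 = 77/2 = 38.5
s − a = 23.5, s − b = 13.5, s − c = 1.5
s(s−a)(s−b)(s−c) = 38.5·23.5·13.5·1.5 = 18321.1875
Area = √18321.1875 ≈ 135.356

s = 38.5, Area = 135.4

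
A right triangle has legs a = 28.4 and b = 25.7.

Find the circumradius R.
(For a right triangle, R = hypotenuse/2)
Hypotenuse c = √(a² + b²) = √(806.56 + 660.49) = √1467.05 ≈ 38.3021
R = c/2 ≈ 38.3021/2 ≈ 19.151

R = 19.15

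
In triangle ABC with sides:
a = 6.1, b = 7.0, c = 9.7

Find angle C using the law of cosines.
c² = a² + b² − 2ab·cos(C)  ⇒  cos(C) = (a² + b² − c²)/(2ab)
cos(C) = (6.1² + 7.0² − 9.7²)/(2·6.1·7.0) = (37.21 + 49 − 94.09)/85.4 = -7.88/85.4 ≈ -0.0922717
C = arccos(-0.0922717) ≈ 95.2943°

C = 95.29°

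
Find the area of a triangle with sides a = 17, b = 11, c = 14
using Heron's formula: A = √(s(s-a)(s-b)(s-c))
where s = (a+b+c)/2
s = (17 + 11 + 14)/2 = 42/2 = 21
s − a = 4, s − b = 10, s − c = 7
s(s−a)(s−b)(s−c) = 21·4·10·7 = 5880
Area = √5880 ≈ 76.6812

s = 21.0, Area = 76.68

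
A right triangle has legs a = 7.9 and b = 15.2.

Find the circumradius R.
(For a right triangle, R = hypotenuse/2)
Hypotenuse c = √(a² + b²) = √(62.41 + 231.04) = √293.45 ≈ 17.1304
R = c/2 ≈ 17.1304/2 ≈ 8.56519

R = 8.565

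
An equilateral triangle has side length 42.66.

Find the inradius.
r = Area/s with s the semi-perimeter.
Area = (√3/4)·42.66² = (√3/4)·1819.8756 ≈ 0.433013·1819.8756 ≈ 788.029
s = 3·42.66/2 = 63.99
r ≈ 788.029/63.99 ≈ 12.3149
(Equivalently r = side/(2√3) = 42.66/3.4641 ≈ 12.3149.)

r = 12.31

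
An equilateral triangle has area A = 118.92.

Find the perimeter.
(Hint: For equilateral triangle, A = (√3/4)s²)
A = (√3/4)s²  ⇒  s² = 4A/√3 = 4·118.92/√3 = 475.68/1.73205 ≈ 274.634
s ≈ √274.634 ≈ 16.5721
Perimeter = 3s ≈ 3·16.5721 ≈ 49.7163

Perimeter = 49.72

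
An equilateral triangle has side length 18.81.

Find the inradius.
r = Area/s with s the semi-perimeter.
Area = (√3/4)·18.81² = (√3/4)·353.8161 ≈ 0.433013·353.8161 ≈ 153.207
s = 3·18.81/2 = 28.215
r ≈ 153.207/28.215 ≈ 5.42998
(Equivalently r = side/(2√3) = 18.81/3.4641 ≈ 5.42998.)

r = 5.43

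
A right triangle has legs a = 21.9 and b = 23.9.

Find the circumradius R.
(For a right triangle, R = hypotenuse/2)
Hypotenuse c = √(a² + b²) = √(479.61 + 571.21) = √1050.82 ≈ 32.4164
R = c/2 ≈ 32.4164/2 ≈ 16.2082

R = 16.21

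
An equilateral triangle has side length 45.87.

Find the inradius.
r = Area/s with s the semi-perimeter.
Area = (√3/4)·45.87² = (√3/4)·2104.0569 ≈ 0.433013·2104.0569 ≈ 911.083
s = 3·45.87/2 = 68.805
r ≈ 911.083/68.805 ≈ 13.2415
(Equivalently r = side/(2√3) = 45.87/3.4641 ≈ 13.2415.)

r = 13.24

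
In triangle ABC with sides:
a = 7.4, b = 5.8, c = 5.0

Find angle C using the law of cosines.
c² = a² + b² − 2ab·cos(C)  ⇒  cos(C) = (a² + b² − c²)/(2ab)
cos(C) = (7.4² + 5.8² − 5.0²)/(2·7.4·5.8) = (54.76 + 33.64 − 25)/85.84 = 63.4/85.84 ≈ 0.738583
C = arccos(0.738583) ≈ 42.3891°

C = 42.39°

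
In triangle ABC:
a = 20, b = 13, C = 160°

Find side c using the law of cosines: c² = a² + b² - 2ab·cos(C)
c² = 20² + 13² − 2·20·13·cos(160°)
cos(160°) ≈ -0.939693
c² ≈ 400 + 169 − 520·(-0.939693) ≈ 569 + 488.64 ≈ 1057.64
c ≈ √1057.64 ≈ 32.5214

c = 32.52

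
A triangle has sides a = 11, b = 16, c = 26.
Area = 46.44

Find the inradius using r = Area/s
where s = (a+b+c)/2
s = (11 + 16 + 26)/2 = 53/2 = 26.5
r = Area/s = 46.44/26.5 ≈ 1.75245

r = 1.752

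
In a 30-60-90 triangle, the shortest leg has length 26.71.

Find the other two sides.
In a 30-60-90 triangle the sides are in ratio 1 : √3 : 2 (short leg : long leg : hypotenuse).
Long leg = 26.71·√3 ≈ 26.71·1.73205 ≈ 46.2631
Hypotenuse = 2·26.71 = 53.42

Long leg = 26.71√3 = 46.26, Hypotenuse = 53.42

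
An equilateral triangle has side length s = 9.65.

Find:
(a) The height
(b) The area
(a) The height splits the triangle into two 30-60-90 halves: h = s·√3/2 = 9.65·1.73205/2 ≈ 16.7143/2 ≈ 8.35715
(b) Area = (√3/4)·s² = (√3/4)·9.65² = (√3/4)·93.1225 ≈ 0.433013·93.1225 ≈ 40.3232

Height = 8.357, Area = 40.32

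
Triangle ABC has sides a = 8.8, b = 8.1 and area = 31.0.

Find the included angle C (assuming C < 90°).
Area = ½·a·b·sin(C)  ⇒  sin(C) = 2·Area/(a·b) = 2·31.0/(8.8·8.1) = 62/71.28 ≈ 0.869809
C = arcsin(0.869809) ≈ 60.4365° (taking the acute solution since C < 90°)

C = 60.44°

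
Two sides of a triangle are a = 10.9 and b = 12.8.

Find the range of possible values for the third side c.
Triangle inequality: |a − b| < c < a + b
|a − b| = |10.9 − 12.8| = 1.9
a + b = 10.9 + 12.8 = 23.7

1.9 < c < 23.7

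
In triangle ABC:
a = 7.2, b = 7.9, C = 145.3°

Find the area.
Two sides and the included angle (SAS): A = ½·a·b·sin(C) = ½·7.2·7.9·sin(145.3°)
sin(145.3°) ≈ 0.56928
A ≈ ½·56.88·0.56928 = 28.44·0.56928 ≈ 16.1903

Area = 16.19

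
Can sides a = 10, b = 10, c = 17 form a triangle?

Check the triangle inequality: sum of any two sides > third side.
a + b vs c: 10 + 10 = 20 > 17  ✓
a + c vs b: 10 + 17 = 27 > 10  ✓
b + c vs a: 10 + 17 = 27 > 10  ✓

Yes, triangle inequality satisfied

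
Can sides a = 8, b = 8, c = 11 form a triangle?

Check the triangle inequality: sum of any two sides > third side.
a + b vs c: 8 + 8 = 16 > 11  ✓
a + c vs b: 8 + 11 = 19 > 8  ✓
b + c vs a: 8 + 11 = 19 > 8  ✓

Yes, triangle inequality satisfied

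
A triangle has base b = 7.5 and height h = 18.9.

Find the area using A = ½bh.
A = ½·b·h = ½·7.5·18.9 = ½·141.75 = 70.875

Area = 70.875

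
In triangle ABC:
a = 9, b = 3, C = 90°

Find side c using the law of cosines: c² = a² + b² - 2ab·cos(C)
c² = 9² + 3² − 2·9·3·cos(90°)
cos(90°) ≈ 0
c² ≈ 81 + 9 − 54·(0) ≈ 90 − 0 ≈ 90
c ≈ √90 ≈ 9.48683

c = 9.487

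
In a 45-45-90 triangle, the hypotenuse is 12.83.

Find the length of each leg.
In a 45-45-90 triangle hypotenuse = leg·√2, so leg = hypotenuse/√2.
Leg = 12.83/√2 ≈ 12.83/1.41421 ≈ 9.07218

Each leg = 9.072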